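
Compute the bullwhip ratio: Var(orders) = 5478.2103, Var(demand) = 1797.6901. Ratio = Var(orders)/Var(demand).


BW = 5478.2103 / 1797.6901 = 3.0474

3.0474


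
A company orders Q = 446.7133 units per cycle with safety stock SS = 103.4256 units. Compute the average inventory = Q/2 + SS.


Q/2 = 223.3567
Avg = 223.3567 + 103.4256 = 326.7822

326.7822 units


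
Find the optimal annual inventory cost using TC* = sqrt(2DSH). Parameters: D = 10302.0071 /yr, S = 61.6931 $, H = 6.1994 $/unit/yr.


2*D*S*H = 7880215.4770
TC* = sqrt(7880215.4770) = 2807.1721

2807.1721 $/yr


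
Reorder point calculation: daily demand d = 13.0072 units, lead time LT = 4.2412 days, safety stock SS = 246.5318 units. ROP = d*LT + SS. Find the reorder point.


d*LT = 13.0072 * 4.2412 = 55.1661
ROP = 55.1661 + 246.5318 = 301.6979

301.6979 units


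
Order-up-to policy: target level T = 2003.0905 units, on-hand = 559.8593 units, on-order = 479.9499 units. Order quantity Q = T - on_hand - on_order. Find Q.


Inventory position = OH + OO = 559.8593 + 479.9499 = 1039.8092
Q = 2003.0905 - 1039.8092 = 963.2813

963.2813 units


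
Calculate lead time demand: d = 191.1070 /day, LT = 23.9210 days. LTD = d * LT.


LTD = 191.1070 * 23.9210 = 4571.4705

4571.4705 units


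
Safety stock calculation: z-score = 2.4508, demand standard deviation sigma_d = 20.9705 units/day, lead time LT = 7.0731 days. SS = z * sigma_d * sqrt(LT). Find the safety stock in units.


sqrt(LT) = sqrt(7.0731) = 2.6595
SS = 2.4508 * 20.9705 * 2.6595 = 136.6852

136.6852 units


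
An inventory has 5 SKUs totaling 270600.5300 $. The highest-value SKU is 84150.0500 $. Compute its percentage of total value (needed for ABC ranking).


Top item = 84150.0500
Total = 270600.5300
Percentage = 84150.0500 / 270600.5300 * 100 = 31.0975

31.0975%


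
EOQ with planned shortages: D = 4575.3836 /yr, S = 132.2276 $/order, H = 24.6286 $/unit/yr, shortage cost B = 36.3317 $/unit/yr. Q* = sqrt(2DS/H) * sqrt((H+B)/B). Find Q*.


sqrt(2DS/H) = 221.6511
sqrt((H+B)/B) = 1.2953
Q* = 221.6511 * 1.2953 = 287.1115

287.1115 units


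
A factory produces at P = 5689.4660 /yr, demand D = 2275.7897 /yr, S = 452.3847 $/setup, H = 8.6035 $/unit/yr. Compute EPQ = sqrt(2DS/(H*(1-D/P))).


1 - D/P = 1 - 0.4000 = 0.6000
H*(1-D/P) = 5.1621
2DS = 2059064.8814
EPQ = sqrt(398881.6319) = 631.5708

631.5708 units


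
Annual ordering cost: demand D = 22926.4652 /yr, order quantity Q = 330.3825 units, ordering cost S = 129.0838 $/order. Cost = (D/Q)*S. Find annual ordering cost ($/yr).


Number of orders = D/Q = 69.3937
Cost = 69.3937 * 129.0838 = 8957.6029

8957.6029 $/yr


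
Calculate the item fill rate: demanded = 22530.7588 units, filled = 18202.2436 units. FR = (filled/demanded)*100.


FR = 18202.2436 / 22530.7588 * 100 = 80.7884

80.7884%


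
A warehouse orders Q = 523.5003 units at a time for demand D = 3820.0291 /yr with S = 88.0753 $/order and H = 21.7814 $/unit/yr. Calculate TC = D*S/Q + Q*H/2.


Ordering cost = D*S/Q = 642.6934
Holding cost = Q*H/2 = 5701.2847
TC = 642.6934 + 5701.2847 = 6343.9782

6343.9782 $/yr


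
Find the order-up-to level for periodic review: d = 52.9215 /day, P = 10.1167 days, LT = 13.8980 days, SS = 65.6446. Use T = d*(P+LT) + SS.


P + LT = 24.0147
d*(P+LT) = 52.9215 * 24.0147 = 1270.8939
T = 1270.8939 + 65.6446 = 1336.5385

1336.5385 units


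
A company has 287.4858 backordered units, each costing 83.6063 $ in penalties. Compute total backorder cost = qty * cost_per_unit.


Total = 287.4858 * 83.6063 = 24035.6240

24035.6240 $


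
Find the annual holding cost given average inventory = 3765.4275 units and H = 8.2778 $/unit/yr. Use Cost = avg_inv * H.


Cost = 3765.4275 * 8.2778 = 31169.4558

31169.4558 $/yr


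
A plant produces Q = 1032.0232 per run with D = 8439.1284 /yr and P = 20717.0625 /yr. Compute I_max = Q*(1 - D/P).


D/P = 0.4074
1 - D/P = 0.5926
I_max = 1032.0232 * 0.5926 = 611.6269

611.6269 units


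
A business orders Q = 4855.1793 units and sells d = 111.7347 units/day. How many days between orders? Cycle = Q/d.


Cycle = 4855.1793 / 111.7347 = 43.4527

43.4527 days


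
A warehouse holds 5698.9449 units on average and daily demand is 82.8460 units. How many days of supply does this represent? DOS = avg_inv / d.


DOS = 5698.9449 / 82.8460 = 68.7896

68.7896 days


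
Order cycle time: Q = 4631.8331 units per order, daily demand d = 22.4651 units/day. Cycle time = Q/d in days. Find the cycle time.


Cycle = 4631.8331 / 22.4651 = 206.1791

206.1791 days


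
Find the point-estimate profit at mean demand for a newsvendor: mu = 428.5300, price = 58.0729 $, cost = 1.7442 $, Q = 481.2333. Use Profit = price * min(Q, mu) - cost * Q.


Sales at mu = min(481.2333, 428.5300) = 428.5300
Revenue = 58.0729 * 428.5300 = 24885.9798
Total cost = 1.7442 * 481.2333 = 839.3671
Profit = 24885.9798 - 839.3671 = 24046.6127

24046.6127 $


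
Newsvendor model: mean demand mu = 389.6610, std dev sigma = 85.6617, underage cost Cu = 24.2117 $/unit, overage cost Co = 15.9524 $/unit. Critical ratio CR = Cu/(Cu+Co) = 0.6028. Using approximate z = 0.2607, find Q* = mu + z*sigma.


CR = Cu/(Cu+Co) = 24.2117/(24.2117+15.9524) = 0.6028
z = 0.2607
Q* = 389.6610 + 0.2607 * 85.6617 = 411.9930

411.9930 units


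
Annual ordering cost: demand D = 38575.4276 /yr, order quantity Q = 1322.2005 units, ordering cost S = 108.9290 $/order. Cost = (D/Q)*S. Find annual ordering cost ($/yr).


Number of orders = D/Q = 29.1752
Cost = 29.1752 * 108.9290 = 3178.0224

3178.0224 $/yr


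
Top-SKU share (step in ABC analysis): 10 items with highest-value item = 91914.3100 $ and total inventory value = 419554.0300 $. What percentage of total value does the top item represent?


Top item = 91914.3100
Total = 419554.0300
Percentage = 91914.3100 / 419554.0300 * 100 = 21.9076

21.9076%


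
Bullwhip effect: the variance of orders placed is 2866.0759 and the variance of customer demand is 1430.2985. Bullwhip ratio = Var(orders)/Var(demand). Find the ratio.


BW = 2866.0759 / 1430.2985 = 2.0038

2.0038


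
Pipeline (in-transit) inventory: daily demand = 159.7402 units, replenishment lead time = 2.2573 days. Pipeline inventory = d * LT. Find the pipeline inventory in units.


Pipeline = 159.7402 * 2.2573 = 360.5816

360.5816 units


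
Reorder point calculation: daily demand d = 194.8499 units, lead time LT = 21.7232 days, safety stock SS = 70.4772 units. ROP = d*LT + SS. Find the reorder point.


d*LT = 194.8499 * 21.7232 = 4232.7633
ROP = 4232.7633 + 70.4772 = 4303.2405

4303.2405 units


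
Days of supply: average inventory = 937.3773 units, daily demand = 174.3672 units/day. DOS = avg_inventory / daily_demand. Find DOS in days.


DOS = 937.3773 / 174.3672 = 5.3759

5.3759 days


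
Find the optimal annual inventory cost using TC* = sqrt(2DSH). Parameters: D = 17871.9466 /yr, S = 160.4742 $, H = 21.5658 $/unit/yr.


2*D*S*H = 123700839.3238
TC* = sqrt(123700839.3238) = 11122.0879

11122.0879 $/yr


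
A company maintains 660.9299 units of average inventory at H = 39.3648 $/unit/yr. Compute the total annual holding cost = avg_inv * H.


Cost = 660.9299 * 39.3648 = 26017.3733

26017.3733 $/yr


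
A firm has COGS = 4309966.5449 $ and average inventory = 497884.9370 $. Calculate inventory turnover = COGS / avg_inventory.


Turnover = 4309966.5449 / 497884.9370 = 8.6566

8.6566


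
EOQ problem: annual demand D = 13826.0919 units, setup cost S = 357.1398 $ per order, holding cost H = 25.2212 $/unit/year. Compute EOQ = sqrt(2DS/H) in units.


2*D*S = 2 * 13826.0919 * 357.1398 = 9875695.3919
2*D*S/H = 391563.2639
EOQ = sqrt(391563.2639) = 625.7502

625.7502 units


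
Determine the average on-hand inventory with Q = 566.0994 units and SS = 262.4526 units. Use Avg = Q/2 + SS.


Q/2 = 283.0497
Avg = 283.0497 + 262.4526 = 545.5023

545.5023 units


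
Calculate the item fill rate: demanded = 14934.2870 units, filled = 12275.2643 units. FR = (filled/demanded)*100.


FR = 12275.2643 / 14934.2870 * 100 = 82.1952

82.1952%


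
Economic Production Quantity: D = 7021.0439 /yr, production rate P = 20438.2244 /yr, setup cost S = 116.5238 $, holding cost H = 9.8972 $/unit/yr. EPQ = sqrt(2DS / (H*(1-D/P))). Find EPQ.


1 - D/P = 1 - 0.3435 = 0.6565
H*(1-D/P) = 6.4973
2DS = 1636237.4304
EPQ = sqrt(251834.8779) = 501.8315

501.8315 units


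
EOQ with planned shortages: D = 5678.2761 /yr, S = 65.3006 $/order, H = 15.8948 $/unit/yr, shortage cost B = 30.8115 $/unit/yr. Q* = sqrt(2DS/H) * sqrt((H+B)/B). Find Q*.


sqrt(2DS/H) = 216.0003
sqrt((H+B)/B) = 1.2312
Q* = 216.0003 * 1.2312 = 265.9412

265.9412 units


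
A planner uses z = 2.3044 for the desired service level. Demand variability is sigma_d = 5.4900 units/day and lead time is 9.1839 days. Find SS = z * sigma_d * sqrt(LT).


sqrt(LT) = sqrt(9.1839) = 3.0305
SS = 2.3044 * 5.4900 * 3.0305 = 38.3393

38.3393 units


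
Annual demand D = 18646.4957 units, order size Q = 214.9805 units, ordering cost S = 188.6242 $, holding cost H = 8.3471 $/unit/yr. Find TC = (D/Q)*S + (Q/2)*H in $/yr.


Ordering cost = D*S/Q = 16360.4622
Holding cost = Q*H/2 = 897.2319
TC = 16360.4622 + 897.2319 = 17257.6940

17257.6940 $/yr


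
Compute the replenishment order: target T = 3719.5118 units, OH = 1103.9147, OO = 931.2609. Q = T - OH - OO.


Inventory position = OH + OO = 1103.9147 + 931.2609 = 2035.1756
Q = 3719.5118 - 2035.1756 = 1684.3362

1684.3362 units


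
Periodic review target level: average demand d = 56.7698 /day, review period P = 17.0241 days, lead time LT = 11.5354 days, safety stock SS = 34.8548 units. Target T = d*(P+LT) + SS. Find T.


P + LT = 28.5595
d*(P+LT) = 56.7698 * 28.5595 = 1621.3171
T = 1621.3171 + 34.8548 = 1656.1719

1656.1719 units


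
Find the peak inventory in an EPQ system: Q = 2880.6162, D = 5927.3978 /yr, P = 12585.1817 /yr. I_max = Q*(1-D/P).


D/P = 0.4710
1 - D/P = 0.5290
I_max = 2880.6162 * 0.5290 = 1523.8970

1523.8970 units


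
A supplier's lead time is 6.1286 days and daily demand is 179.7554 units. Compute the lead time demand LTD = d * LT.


LTD = 179.7554 * 6.1286 = 1101.6489

1101.6489 units


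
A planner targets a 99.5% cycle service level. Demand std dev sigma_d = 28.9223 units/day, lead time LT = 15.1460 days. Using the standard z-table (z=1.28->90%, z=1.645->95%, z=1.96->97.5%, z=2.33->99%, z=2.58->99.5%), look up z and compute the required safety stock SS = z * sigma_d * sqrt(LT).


From the table, SL = 99.5% corresponds to z = 2.58
sqrt(LT) = sqrt(15.1460) = 3.8918
SS = 2.58 * 28.9223 * 3.8918 = 290.4033

290.4033 units


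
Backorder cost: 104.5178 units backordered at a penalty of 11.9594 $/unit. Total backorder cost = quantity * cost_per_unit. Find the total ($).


Total = 104.5178 * 11.9594 = 1249.9702

1249.9702 $


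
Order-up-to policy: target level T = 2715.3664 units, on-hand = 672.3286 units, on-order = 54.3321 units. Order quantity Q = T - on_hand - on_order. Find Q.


Inventory position = OH + OO = 672.3286 + 54.3321 = 726.6607
Q = 2715.3664 - 726.6607 = 1988.7057

1988.7057 units


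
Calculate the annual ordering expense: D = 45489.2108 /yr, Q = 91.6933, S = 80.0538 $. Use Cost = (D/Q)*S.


Number of orders = D/Q = 496.1018
Cost = 496.1018 * 80.0538 = 39714.8339

39714.8339 $/yr


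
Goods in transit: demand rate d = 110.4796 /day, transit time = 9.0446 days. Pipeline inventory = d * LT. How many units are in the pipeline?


Pipeline = 110.4796 * 9.0446 = 999.2438

999.2438 units


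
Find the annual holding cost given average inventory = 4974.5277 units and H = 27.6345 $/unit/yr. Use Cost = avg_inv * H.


Cost = 4974.5277 * 27.6345 = 137468.5857

137468.5857 $/yr


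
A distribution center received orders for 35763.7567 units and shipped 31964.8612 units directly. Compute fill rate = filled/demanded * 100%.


FR = 31964.8612 / 35763.7567 * 100 = 89.3778

89.3778%


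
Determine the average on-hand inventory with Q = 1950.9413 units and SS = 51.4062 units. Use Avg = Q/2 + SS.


Q/2 = 975.4706
Avg = 975.4706 + 51.4062 = 1026.8768

1026.8768 units


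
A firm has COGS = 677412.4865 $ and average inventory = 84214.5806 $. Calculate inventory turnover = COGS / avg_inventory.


Turnover = 677412.4865 / 84214.5806 = 8.0439

8.0439


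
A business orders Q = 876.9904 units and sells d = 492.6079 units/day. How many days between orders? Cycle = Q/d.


Cycle = 876.9904 / 492.6079 = 1.7803

1.7803 days


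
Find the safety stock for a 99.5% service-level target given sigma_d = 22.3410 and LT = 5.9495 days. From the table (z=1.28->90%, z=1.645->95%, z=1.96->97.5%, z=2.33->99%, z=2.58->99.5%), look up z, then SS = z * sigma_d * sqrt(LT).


From the table, SL = 99.5% corresponds to z = 2.58
sqrt(LT) = sqrt(5.9495) = 2.4392
SS = 2.58 * 22.3410 * 2.4392 = 140.5926

140.5926 units


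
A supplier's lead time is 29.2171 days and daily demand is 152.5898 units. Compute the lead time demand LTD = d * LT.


LTD = 152.5898 * 29.2171 = 4458.2314

4458.2314 units


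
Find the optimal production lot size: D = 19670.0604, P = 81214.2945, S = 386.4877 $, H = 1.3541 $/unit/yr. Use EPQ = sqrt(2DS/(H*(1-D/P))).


1 - D/P = 1 - 0.2422 = 0.7578
H*(1-D/P) = 1.0261
2DS = 15204472.8057
EPQ = sqrt(14817186.0026) = 3849.3098

3849.3098 units


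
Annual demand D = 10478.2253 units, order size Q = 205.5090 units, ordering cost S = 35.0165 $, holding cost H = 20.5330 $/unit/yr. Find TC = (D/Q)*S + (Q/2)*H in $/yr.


Ordering cost = D*S/Q = 1785.3757
Holding cost = Q*H/2 = 2109.8581
TC = 1785.3757 + 2109.8581 = 3895.2339

3895.2339 $/yr


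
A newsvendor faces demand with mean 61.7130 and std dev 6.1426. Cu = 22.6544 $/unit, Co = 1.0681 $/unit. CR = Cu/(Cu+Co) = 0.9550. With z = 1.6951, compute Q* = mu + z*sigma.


CR = Cu/(Cu+Co) = 22.6544/(22.6544+1.0681) = 0.9550
z = 1.6951
Q* = 61.7130 + 1.6951 * 6.1426 = 72.1253

72.1253 units


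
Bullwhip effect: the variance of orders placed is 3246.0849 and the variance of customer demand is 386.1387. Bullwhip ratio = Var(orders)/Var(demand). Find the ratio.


BW = 3246.0849 / 386.1387 = 8.4065

8.4065


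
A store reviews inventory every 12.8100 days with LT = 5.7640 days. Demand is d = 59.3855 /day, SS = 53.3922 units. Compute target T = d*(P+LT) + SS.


P + LT = 18.5740
d*(P+LT) = 59.3855 * 18.5740 = 1103.0263
T = 1103.0263 + 53.3922 = 1156.4185

1156.4185 units


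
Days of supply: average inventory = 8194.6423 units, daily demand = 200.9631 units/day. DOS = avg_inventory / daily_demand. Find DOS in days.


DOS = 8194.6423 / 200.9631 = 40.7769

40.7769 days


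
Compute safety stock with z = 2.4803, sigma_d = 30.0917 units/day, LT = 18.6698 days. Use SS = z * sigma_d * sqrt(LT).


sqrt(LT) = sqrt(18.6698) = 4.3209
SS = 2.4803 * 30.0917 * 4.3209 = 322.4934

322.4934 units


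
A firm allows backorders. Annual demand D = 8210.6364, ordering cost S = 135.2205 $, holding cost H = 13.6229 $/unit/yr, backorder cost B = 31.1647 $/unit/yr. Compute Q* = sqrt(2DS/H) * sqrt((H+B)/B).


sqrt(2DS/H) = 403.7290
sqrt((H+B)/B) = 1.1988
Q* = 403.7290 * 1.1988 = 483.9910

483.9910 units


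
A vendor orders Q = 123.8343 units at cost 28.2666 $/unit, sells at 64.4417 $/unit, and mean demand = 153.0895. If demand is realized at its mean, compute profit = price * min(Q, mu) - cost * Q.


Sales at mu = min(123.8343, 153.0895) = 123.8343
Revenue = 64.4417 * 123.8343 = 7980.0928
Total cost = 28.2666 * 123.8343 = 3500.3746
Profit = 7980.0928 - 3500.3746 = 4479.7182

4479.7182 $


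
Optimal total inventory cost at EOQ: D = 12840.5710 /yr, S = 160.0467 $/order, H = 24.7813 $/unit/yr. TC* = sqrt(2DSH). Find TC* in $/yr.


2*D*S*H = 101855653.9235
TC* = sqrt(101855653.9235) = 10092.3562

10092.3562 $/yr


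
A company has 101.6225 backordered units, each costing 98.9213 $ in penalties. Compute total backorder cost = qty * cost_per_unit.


Total = 101.6225 * 98.9213 = 10052.6298

10052.6298 $


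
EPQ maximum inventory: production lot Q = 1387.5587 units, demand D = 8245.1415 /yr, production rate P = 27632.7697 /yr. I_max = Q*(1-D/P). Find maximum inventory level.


D/P = 0.2984
1 - D/P = 0.7016
I_max = 1387.5587 * 0.7016 = 973.5351

973.5351 units


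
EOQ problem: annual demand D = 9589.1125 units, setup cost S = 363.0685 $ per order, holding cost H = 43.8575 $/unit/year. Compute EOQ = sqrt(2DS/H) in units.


2*D*S = 2 * 9589.1125 * 363.0685 = 6963009.3834
2*D*S/H = 158764.3934
EOQ = sqrt(158764.3934) = 398.4525

398.4525 units


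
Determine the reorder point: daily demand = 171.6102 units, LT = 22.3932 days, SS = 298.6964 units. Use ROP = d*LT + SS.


d*LT = 171.6102 * 22.3932 = 3842.9015
ROP = 3842.9015 + 298.6964 = 4141.5979

4141.5979 units


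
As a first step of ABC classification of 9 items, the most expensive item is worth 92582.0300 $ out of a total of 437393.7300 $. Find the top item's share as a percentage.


Top item = 92582.0300
Total = 437393.7300
Percentage = 92582.0300 / 437393.7300 * 100 = 21.1667

21.1667%


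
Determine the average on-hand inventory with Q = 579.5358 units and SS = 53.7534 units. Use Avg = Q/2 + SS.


Q/2 = 289.7679
Avg = 289.7679 + 53.7534 = 343.5213

343.5213 units


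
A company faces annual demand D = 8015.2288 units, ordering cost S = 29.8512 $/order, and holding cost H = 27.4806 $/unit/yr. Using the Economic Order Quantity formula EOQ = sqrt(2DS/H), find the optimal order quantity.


2*D*S = 2 * 8015.2288 * 29.8512 = 478528.3959
2*D*S/H = 17413.3169
EOQ = sqrt(17413.3169) = 131.9595

131.9595 units


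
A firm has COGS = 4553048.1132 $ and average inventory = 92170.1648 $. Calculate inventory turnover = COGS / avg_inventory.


Turnover = 4553048.1132 / 92170.1648 = 49.3983

49.3983


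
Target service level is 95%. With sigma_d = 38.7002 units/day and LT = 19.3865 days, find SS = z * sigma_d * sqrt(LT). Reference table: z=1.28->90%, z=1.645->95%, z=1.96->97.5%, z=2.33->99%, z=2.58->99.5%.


From the table, SL = 95% corresponds to z = 1.645
sqrt(LT) = sqrt(19.3865) = 4.4030
SS = 1.645 * 38.7002 * 4.4030 = 280.3037

280.3037 units


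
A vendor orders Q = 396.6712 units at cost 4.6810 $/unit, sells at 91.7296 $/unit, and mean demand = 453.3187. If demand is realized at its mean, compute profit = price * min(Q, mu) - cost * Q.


Sales at mu = min(396.6712, 453.3187) = 396.6712
Revenue = 91.7296 * 396.6712 = 36386.4905
Total cost = 4.6810 * 396.6712 = 1856.8179
Profit = 36386.4905 - 1856.8179 = 34529.6726

34529.6726 $


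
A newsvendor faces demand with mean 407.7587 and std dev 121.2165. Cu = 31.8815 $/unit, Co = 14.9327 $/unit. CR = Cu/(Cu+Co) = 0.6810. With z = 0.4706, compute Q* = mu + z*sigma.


CR = Cu/(Cu+Co) = 31.8815/(31.8815+14.9327) = 0.6810
z = 0.4706
Q* = 407.7587 + 0.4706 * 121.2165 = 464.8032

464.8032 units


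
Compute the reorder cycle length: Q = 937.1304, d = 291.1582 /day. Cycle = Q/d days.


Cycle = 937.1304 / 291.1582 = 3.2186

3.2186 days


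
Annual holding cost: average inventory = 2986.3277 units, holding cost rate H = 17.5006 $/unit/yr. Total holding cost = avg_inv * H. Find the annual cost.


Cost = 2986.3277 * 17.5006 = 52262.5265

52262.5265 $/yr


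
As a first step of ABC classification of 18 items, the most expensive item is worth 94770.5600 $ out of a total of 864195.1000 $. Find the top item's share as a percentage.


Top item = 94770.5600
Total = 864195.1000
Percentage = 94770.5600 / 864195.1000 * 100 = 10.9663

10.9663%


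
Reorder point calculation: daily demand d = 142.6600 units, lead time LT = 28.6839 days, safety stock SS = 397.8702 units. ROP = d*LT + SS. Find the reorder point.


d*LT = 142.6600 * 28.6839 = 4092.0452
ROP = 4092.0452 + 397.8702 = 4489.9154

4489.9154 units


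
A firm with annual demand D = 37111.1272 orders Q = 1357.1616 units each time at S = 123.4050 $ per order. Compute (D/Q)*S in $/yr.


Number of orders = D/Q = 27.3447
Cost = 27.3447 * 123.4050 = 3374.4682

3374.4682 $/yr


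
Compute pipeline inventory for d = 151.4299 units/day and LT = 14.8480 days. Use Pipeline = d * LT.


Pipeline = 151.4299 * 14.8480 = 2248.4312

2248.4312 units


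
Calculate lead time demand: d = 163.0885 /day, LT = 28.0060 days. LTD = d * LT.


LTD = 163.0885 * 28.0060 = 4567.4565

4567.4565 units


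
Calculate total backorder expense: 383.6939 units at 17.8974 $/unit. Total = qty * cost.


Total = 383.6939 * 17.8974 = 6867.1232

6867.1232 $


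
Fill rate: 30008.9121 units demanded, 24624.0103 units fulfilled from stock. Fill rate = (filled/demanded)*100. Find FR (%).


FR = 24624.0103 / 30008.9121 * 100 = 82.0557

82.0557%


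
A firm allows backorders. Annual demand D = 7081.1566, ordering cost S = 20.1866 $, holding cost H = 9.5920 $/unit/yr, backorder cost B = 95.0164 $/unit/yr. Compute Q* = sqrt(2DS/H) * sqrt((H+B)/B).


sqrt(2DS/H) = 172.6411
sqrt((H+B)/B) = 1.0493
Q* = 172.6411 * 1.0493 = 181.1457

181.1457 units


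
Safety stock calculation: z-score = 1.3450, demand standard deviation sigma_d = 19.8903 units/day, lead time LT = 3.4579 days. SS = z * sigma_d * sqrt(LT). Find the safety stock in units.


sqrt(LT) = sqrt(3.4579) = 1.8595
SS = 1.3450 * 19.8903 * 1.8595 = 49.7473

49.7473 units


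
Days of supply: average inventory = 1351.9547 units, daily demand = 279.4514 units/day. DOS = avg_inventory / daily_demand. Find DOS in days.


DOS = 1351.9547 / 279.4514 = 4.8379

4.8379 days


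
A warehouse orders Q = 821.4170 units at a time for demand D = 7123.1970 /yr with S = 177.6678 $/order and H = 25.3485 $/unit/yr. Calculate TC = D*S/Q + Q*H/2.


Ordering cost = D*S/Q = 1540.7068
Holding cost = Q*H/2 = 10410.8444
TC = 1540.7068 + 10410.8444 = 11951.5512

11951.5512 $/yr


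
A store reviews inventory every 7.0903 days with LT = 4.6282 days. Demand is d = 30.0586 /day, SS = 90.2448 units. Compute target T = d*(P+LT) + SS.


P + LT = 11.7185
d*(P+LT) = 30.0586 * 11.7185 = 352.2417
T = 352.2417 + 90.2448 = 442.4865

442.4865 units


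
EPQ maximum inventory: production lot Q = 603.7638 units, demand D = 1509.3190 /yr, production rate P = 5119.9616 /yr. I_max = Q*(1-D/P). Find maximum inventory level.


D/P = 0.2948
1 - D/P = 0.7052
I_max = 603.7638 * 0.7052 = 425.7796

425.7796 units


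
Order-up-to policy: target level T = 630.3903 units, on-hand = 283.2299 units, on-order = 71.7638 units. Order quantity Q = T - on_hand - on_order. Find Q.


Inventory position = OH + OO = 283.2299 + 71.7638 = 354.9937
Q = 630.3903 - 354.9937 = 275.3966

275.3966 units


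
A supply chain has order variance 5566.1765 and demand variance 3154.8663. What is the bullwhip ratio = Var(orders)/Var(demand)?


BW = 5566.1765 / 3154.8663 = 1.7643

1.7643


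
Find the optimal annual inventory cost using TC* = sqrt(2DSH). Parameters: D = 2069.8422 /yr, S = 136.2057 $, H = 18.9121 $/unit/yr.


2*D*S*H = 10663561.3252
TC* = sqrt(10663561.3252) = 3265.5109

3265.5109 $/yr


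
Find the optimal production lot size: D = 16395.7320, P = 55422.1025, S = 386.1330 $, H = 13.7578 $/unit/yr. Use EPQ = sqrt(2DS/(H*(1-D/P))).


1 - D/P = 1 - 0.2958 = 0.7042
H*(1-D/P) = 9.6878
2DS = 12661866.3687
EPQ = sqrt(1306993.9220) = 1143.2383

1143.2383 units


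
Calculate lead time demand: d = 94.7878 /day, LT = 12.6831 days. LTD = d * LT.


LTD = 94.7878 * 12.6831 = 1202.2031

1202.2031 units


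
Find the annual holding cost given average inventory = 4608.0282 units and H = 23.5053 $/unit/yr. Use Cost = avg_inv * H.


Cost = 4608.0282 * 23.5053 = 108313.0852

108313.0852 $/yr


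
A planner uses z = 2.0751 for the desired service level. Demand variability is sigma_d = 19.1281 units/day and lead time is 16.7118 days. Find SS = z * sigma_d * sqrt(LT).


sqrt(LT) = sqrt(16.7118) = 4.0880
SS = 2.0751 * 19.1281 * 4.0880 = 162.2641

162.2641 units


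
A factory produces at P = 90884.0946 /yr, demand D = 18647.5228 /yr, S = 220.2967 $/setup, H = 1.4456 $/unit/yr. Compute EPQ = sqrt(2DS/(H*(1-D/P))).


1 - D/P = 1 - 0.2052 = 0.7948
H*(1-D/P) = 1.1490
2DS = 8215975.4720
EPQ = sqrt(7150587.9467) = 2674.0583

2674.0583 units


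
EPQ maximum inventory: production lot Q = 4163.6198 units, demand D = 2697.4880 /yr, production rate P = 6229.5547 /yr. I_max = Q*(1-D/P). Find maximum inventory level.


D/P = 0.4330
1 - D/P = 0.5670
I_max = 4163.6198 * 0.5670 = 2360.7117

2360.7117 units


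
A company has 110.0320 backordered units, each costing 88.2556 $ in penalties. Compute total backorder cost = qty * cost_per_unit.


Total = 110.0320 * 88.2556 = 9710.9402

9710.9402 $


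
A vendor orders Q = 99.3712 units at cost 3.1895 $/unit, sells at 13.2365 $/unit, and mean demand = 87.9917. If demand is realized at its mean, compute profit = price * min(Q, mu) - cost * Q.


Sales at mu = min(99.3712, 87.9917) = 87.9917
Revenue = 13.2365 * 87.9917 = 1164.7021
Total cost = 3.1895 * 99.3712 = 316.9444
Profit = 1164.7021 - 316.9444 = 847.7577

847.7577 $


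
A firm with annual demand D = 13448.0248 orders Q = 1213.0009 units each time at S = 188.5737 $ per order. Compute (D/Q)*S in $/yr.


Number of orders = D/Q = 11.0866
Cost = 11.0866 * 188.5737 = 2090.6364

2090.6364 $/yr


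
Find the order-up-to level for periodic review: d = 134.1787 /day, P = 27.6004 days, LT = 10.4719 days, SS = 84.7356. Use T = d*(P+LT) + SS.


P + LT = 38.0723
d*(P+LT) = 134.1787 * 38.0723 = 5108.4917
T = 5108.4917 + 84.7356 = 5193.2273

5193.2273 units


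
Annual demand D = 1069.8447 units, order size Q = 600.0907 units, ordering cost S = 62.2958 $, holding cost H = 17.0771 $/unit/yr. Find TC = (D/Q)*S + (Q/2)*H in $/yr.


Ordering cost = D*S/Q = 111.0613
Holding cost = Q*H/2 = 5123.9044
TC = 111.0613 + 5123.9044 = 5234.9657

5234.9657 $/yr


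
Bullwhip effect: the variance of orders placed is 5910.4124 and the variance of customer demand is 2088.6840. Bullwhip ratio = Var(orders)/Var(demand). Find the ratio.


BW = 5910.4124 / 2088.6840 = 2.8297

2.8297


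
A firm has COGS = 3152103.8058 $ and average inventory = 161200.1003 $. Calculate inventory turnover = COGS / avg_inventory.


Turnover = 3152103.8058 / 161200.1003 = 19.5540

19.5540


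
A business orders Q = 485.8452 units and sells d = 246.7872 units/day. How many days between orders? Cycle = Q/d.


Cycle = 485.8452 / 246.7872 = 1.9687

1.9687 days


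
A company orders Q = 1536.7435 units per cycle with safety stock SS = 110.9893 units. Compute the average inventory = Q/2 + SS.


Q/2 = 768.3718
Avg = 768.3718 + 110.9893 = 879.3610

879.3610 units


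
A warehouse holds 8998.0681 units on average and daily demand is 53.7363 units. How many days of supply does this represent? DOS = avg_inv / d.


DOS = 8998.0681 / 53.7363 = 167.4486

167.4486 days


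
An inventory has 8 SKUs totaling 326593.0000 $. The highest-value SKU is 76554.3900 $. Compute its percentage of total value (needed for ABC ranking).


Top item = 76554.3900
Total = 326593.0000
Percentage = 76554.3900 / 326593.0000 * 100 = 23.4403

23.4403%


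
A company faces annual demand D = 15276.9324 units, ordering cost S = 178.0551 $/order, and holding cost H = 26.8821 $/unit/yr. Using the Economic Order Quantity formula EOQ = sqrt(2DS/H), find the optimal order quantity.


2*D*S = 2 * 15276.9324 * 178.0551 = 5440271.4524
2*D*S/H = 202375.2405
EOQ = sqrt(202375.2405) = 449.8614

449.8614 units


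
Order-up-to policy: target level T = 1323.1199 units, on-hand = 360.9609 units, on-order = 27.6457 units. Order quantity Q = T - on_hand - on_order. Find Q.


Inventory position = OH + OO = 360.9609 + 27.6457 = 388.6066
Q = 1323.1199 - 388.6066 = 934.5133

934.5133 units


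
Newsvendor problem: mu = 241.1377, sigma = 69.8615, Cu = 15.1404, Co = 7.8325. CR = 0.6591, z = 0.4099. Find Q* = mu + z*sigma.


CR = Cu/(Cu+Co) = 15.1404/(15.1404+7.8325) = 0.6591
z = 0.4099
Q* = 241.1377 + 0.4099 * 69.8615 = 269.7739

269.7739 units


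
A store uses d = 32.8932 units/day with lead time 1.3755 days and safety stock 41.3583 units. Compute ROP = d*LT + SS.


d*LT = 32.8932 * 1.3755 = 45.2446
ROP = 45.2446 + 41.3583 = 86.6029

86.6029 units


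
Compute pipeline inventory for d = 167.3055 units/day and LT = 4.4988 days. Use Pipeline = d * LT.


Pipeline = 167.3055 * 4.4988 = 752.6740

752.6740 units


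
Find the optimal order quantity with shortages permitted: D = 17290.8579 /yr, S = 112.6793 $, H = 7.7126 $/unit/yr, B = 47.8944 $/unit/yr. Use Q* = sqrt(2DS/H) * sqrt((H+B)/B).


sqrt(2DS/H) = 710.7959
sqrt((H+B)/B) = 1.0775
Q* = 710.7959 * 1.0775 = 765.8916

765.8916 units


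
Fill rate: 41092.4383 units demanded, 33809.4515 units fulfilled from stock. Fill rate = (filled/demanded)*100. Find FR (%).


FR = 33809.4515 / 41092.4383 * 100 = 82.2766

82.2766%


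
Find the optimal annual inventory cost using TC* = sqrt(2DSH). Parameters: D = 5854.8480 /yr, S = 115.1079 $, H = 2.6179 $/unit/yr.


2*D*S*H = 3528611.1676
TC* = sqrt(3528611.1676) = 1878.4598

1878.4598 $/yr


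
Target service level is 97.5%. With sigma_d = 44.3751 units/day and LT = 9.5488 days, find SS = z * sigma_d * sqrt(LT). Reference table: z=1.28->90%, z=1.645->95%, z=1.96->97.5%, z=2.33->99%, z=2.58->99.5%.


From the table, SL = 97.5% corresponds to z = 1.96
sqrt(LT) = sqrt(9.5488) = 3.0901
SS = 1.96 * 44.3751 * 3.0901 = 268.7632

268.7632 units


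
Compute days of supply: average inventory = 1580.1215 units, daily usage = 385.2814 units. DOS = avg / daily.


DOS = 1580.1215 / 385.2814 = 4.1012

4.1012 days


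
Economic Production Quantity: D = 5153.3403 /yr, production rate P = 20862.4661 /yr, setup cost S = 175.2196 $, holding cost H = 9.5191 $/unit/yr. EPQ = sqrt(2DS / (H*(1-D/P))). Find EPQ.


1 - D/P = 1 - 0.2470 = 0.7530
H*(1-D/P) = 7.1677
2DS = 1805932.4521
EPQ = sqrt(251952.8292) = 501.9490

501.9490 units


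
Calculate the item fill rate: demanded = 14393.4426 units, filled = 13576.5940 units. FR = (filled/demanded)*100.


FR = 13576.5940 / 14393.4426 * 100 = 94.3249

94.3249%


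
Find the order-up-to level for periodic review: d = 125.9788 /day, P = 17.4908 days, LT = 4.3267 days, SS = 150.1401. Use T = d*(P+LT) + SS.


P + LT = 21.8175
d*(P+LT) = 125.9788 * 21.8175 = 2748.5425
T = 2748.5425 + 150.1401 = 2898.6826

2898.6826 units


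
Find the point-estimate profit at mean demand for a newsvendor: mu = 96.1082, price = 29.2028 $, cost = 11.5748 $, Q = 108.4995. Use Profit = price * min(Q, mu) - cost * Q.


Sales at mu = min(108.4995, 96.1082) = 96.1082
Revenue = 29.2028 * 96.1082 = 2806.6285
Total cost = 11.5748 * 108.4995 = 1255.8600
Profit = 2806.6285 - 1255.8600 = 1550.7685

1550.7685 $


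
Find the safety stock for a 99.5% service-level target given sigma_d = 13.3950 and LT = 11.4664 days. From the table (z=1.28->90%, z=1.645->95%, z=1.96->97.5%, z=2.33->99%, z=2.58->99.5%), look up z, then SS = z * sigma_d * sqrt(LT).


From the table, SL = 99.5% corresponds to z = 2.58
sqrt(LT) = sqrt(11.4664) = 3.3862
SS = 2.58 * 13.3950 * 3.3862 = 117.0243

117.0243 units


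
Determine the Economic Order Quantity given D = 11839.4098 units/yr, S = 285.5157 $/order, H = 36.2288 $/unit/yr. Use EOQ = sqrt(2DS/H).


2*D*S = 2 * 11839.4098 * 285.5157 = 6760674.7533
2*D*S/H = 186610.5075
EOQ = sqrt(186610.5075) = 431.9844

431.9844 units


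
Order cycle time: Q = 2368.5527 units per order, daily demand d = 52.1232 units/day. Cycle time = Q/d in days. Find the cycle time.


Cycle = 2368.5527 / 52.1232 = 45.4414

45.4414 days


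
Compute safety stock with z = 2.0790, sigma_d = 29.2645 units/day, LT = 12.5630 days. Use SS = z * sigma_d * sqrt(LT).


sqrt(LT) = sqrt(12.5630) = 3.5444
SS = 2.0790 * 29.2645 * 3.5444 = 215.6464

215.6464 units


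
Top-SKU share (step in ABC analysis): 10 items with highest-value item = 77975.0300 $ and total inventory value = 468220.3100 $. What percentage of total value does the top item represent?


Top item = 77975.0300
Total = 468220.3100
Percentage = 77975.0300 / 468220.3100 * 100 = 16.6535

16.6535%


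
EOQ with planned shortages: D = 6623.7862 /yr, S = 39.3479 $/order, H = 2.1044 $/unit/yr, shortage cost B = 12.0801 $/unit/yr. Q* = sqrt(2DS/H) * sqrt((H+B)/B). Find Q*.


sqrt(2DS/H) = 497.6967
sqrt((H+B)/B) = 1.0836
Q* = 497.6967 * 1.0836 = 539.3076

539.3076 units


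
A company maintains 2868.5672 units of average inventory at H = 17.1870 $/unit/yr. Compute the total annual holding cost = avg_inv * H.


Cost = 2868.5672 * 17.1870 = 49302.0645

49302.0645 $/yr


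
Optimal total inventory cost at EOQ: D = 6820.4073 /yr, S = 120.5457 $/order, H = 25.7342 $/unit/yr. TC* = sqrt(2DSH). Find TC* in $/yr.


2*D*S*H = 42315814.1752
TC* = sqrt(42315814.1752) = 6505.0607

6505.0607 $/yr


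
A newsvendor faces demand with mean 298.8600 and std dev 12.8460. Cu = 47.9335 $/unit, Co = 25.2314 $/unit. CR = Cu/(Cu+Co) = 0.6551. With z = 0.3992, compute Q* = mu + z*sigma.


CR = Cu/(Cu+Co) = 47.9335/(47.9335+25.2314) = 0.6551
z = 0.3992
Q* = 298.8600 + 0.3992 * 12.8460 = 303.9881

303.9881 units


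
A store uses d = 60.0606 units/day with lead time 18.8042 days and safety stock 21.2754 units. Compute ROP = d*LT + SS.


d*LT = 60.0606 * 18.8042 = 1129.3915
ROP = 1129.3915 + 21.2754 = 1150.6669

1150.6669 units


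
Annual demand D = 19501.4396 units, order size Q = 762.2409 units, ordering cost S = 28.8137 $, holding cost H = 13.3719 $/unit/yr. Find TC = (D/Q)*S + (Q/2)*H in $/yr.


Ordering cost = D*S/Q = 737.1798
Holding cost = Q*H/2 = 5096.3045
TC = 737.1798 + 5096.3045 = 5833.4844

5833.4844 $/yr


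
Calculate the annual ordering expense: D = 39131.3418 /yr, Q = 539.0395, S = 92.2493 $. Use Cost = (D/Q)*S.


Number of orders = D/Q = 72.5946
Cost = 72.5946 * 92.2493 = 6696.7985

6696.7985 $/yr


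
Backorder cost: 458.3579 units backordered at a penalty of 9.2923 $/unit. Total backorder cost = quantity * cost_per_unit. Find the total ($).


Total = 458.3579 * 9.2923 = 4259.1991

4259.1991 $


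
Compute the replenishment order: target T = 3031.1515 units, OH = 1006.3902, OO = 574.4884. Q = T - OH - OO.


Inventory position = OH + OO = 1006.3902 + 574.4884 = 1580.8786
Q = 3031.1515 - 1580.8786 = 1450.2729

1450.2729 units


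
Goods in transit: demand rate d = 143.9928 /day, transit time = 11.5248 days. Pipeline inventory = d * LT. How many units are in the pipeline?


Pipeline = 143.9928 * 11.5248 = 1659.4882

1659.4882 units


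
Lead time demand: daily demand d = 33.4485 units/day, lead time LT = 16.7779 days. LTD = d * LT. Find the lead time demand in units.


LTD = 33.4485 * 16.7779 = 561.1956

561.1956 units


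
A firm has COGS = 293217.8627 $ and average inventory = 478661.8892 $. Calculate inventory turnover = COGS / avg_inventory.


Turnover = 293217.8627 / 478661.8892 = 0.6126

0.6126


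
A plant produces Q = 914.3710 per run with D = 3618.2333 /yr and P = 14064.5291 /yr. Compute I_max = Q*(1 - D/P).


D/P = 0.2573
1 - D/P = 0.7427
I_max = 914.3710 * 0.7427 = 679.1404

679.1404 units


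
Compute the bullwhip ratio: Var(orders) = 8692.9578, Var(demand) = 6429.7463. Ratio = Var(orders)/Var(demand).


BW = 8692.9578 / 6429.7463 = 1.3520

1.3520


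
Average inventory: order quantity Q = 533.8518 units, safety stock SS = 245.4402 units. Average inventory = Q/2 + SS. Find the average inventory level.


Q/2 = 266.9259
Avg = 266.9259 + 245.4402 = 512.3661

512.3661 units


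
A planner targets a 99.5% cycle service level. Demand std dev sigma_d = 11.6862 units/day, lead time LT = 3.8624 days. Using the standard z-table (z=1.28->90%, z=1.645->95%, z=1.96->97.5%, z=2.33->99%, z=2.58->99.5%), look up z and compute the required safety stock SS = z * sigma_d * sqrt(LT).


From the table, SL = 99.5% corresponds to z = 2.58
sqrt(LT) = sqrt(3.8624) = 1.9653
SS = 2.58 * 11.6862 * 1.9653 = 59.2545

59.2545 units


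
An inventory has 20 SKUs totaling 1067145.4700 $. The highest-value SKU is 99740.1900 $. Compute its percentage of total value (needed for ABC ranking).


Top item = 99740.1900
Total = 1067145.4700
Percentage = 99740.1900 / 1067145.4700 * 100 = 9.3464

9.3464%


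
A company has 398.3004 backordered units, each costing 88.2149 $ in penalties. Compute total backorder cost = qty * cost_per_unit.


Total = 398.3004 * 88.2149 = 35136.0300

35136.0300 $


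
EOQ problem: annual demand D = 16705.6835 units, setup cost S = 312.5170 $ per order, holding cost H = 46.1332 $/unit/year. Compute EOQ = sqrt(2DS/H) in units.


2*D*S = 2 * 16705.6835 * 312.5170 = 10441620.1807
2*D*S/H = 226336.3517
EOQ = sqrt(226336.3517) = 475.7482

475.7482 units


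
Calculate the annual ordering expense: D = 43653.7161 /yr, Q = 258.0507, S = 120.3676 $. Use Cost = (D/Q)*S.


Number of orders = D/Q = 169.1672
Cost = 169.1672 * 120.3676 = 20362.2507

20362.2507 $/yr


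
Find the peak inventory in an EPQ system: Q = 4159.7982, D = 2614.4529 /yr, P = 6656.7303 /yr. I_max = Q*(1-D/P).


D/P = 0.3928
1 - D/P = 0.6072
I_max = 4159.7982 * 0.6072 = 2526.0237

2526.0237 units


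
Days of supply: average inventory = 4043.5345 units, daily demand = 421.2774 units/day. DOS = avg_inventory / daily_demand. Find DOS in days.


DOS = 4043.5345 / 421.2774 = 9.5983

9.5983 days


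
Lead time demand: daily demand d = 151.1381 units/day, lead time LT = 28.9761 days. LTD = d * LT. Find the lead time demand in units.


LTD = 151.1381 * 28.9761 = 4379.3927

4379.3927 units


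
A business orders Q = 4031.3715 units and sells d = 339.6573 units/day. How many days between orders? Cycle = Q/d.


Cycle = 4031.3715 / 339.6573 = 11.8689

11.8689 days


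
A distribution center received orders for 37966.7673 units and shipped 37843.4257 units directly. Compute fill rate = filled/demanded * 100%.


FR = 37843.4257 / 37966.7673 * 100 = 99.6751

99.6751%


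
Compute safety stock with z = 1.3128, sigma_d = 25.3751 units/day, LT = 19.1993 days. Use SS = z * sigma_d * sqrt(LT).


sqrt(LT) = sqrt(19.1993) = 4.3817
SS = 1.3128 * 25.3751 * 4.3817 = 145.9651

145.9651 units


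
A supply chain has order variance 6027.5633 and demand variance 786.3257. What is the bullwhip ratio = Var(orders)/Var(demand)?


BW = 6027.5633 / 786.3257 = 7.6655

7.6655


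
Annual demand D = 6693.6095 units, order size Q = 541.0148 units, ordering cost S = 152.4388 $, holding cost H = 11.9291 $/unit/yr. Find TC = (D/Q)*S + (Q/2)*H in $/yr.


Ordering cost = D*S/Q = 1886.0220
Holding cost = Q*H/2 = 3226.9098
TC = 1886.0220 + 3226.9098 = 5112.9318

5112.9318 $/yr


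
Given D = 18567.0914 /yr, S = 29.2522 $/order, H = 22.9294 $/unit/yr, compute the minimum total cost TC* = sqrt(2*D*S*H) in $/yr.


2*D*S*H = 24907210.7565
TC* = sqrt(24907210.7565) = 4990.7124

4990.7124 $/yr


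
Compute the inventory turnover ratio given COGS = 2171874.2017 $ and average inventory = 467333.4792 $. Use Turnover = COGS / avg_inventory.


Turnover = 2171874.2017 / 467333.4792 = 4.6474

4.6474


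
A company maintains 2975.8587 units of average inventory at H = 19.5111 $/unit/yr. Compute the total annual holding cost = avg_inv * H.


Cost = 2975.8587 * 19.5111 = 58062.2767

58062.2767 $/yr


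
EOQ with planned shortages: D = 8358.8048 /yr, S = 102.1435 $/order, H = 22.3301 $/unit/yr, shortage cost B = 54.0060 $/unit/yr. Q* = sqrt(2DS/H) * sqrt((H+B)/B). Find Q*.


sqrt(2DS/H) = 276.5331
sqrt((H+B)/B) = 1.1889
Q* = 276.5331 * 1.1889 = 328.7692

328.7692 units
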